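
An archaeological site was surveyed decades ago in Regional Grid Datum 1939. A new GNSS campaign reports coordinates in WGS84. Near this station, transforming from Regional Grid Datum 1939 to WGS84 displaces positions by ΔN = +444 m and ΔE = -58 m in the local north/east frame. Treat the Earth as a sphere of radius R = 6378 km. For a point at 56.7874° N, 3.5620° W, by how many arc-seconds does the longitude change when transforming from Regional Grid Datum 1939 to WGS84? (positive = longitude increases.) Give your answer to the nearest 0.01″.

Δλ = -3.42″

At latitude 56.7874°, cos φ = 0.547747.
One radian of longitude at latitude φ spans R cos φ, so Δλ = ΔE / (R cos φ) = -58.0 / (6378000 × 0.547747) = -1.6602e-05 rad = -3.424″.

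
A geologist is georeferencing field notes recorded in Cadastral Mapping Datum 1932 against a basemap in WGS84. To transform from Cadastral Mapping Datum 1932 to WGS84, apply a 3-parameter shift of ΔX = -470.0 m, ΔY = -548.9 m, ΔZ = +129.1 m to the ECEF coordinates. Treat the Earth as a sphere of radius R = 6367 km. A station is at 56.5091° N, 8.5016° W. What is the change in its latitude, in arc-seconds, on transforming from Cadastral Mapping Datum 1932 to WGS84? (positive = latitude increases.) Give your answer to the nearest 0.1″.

sin φ = 0.833973, cos φ = 0.551805, sin λ = -0.147837, cos λ = 0.989012.
North component: ΔN = −sin φ cos λ·ΔX − sin φ sin λ·ΔY + cos φ·ΔZ = −(0.833973)(0.989012)(-470.0) − (0.833973)(-0.147837)(-548.9) + (0.551805)(129.1) = 391.22 m.
1° of latitude spans πR/180 = 111125 m, so Δφ = 391.22 / 111125 × 3600 = 12.674″.

Δφ = 12.7″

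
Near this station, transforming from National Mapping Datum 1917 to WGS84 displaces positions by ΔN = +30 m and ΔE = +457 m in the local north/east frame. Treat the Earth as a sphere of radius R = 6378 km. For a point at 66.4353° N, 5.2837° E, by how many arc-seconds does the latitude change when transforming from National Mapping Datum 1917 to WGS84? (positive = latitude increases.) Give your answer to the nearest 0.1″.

Δφ = 1.0″

On a sphere of radius R, 1 rad of latitude = R, so Δφ = ΔN / R = 30.0 / 6378000 = 4.7037e-06 rad = 0.970″.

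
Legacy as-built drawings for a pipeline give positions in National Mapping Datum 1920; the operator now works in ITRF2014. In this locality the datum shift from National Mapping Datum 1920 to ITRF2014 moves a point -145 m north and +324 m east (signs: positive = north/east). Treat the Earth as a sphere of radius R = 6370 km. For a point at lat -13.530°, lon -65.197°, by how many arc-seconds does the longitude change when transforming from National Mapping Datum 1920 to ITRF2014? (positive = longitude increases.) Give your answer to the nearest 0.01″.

Δλ = 10.79″

At latitude -13.530°, cos φ = 0.972248.
One radian of longitude at latitude φ spans R cos φ, so Δλ = ΔE / (R cos φ) = 324.0 / (6370000 × 0.972248) = 5.2315e-05 rad = 10.791″.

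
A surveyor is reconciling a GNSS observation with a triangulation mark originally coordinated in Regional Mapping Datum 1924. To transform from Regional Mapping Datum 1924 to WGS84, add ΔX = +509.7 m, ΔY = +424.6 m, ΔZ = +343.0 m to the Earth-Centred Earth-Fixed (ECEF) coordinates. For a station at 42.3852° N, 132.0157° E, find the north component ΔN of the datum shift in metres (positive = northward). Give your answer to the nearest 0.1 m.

At φ = 42.3852°, λ = 132.0157°: sin φ = 0.674112, cos φ = 0.738629, sin λ = 0.742961, cos λ = -0.669334.
ΔN = −sin φ cos λ·ΔX − sin φ sin λ·ΔY + cos φ·ΔZ = −(0.674112)(-0.669334)(509.7) − (0.674112)(0.742961)(424.6) + (0.738629)(343.0) = 270.67 m.

ΔN = 270.7 m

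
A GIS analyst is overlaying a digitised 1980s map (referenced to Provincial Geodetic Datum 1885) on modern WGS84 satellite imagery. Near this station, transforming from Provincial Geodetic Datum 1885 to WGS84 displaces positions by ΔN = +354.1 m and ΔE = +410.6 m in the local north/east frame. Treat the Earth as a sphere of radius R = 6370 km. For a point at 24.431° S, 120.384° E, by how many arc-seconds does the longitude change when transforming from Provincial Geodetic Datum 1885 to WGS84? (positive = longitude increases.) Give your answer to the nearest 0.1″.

At latitude -24.431°, cos φ = 0.910460.
One radian of longitude at latitude φ spans R cos φ, so Δλ = ΔE / (R cos φ) = 410.6 / (6370000 × 0.910460) = 7.0798e-05 rad = 14.603″.

Δλ = 14.6″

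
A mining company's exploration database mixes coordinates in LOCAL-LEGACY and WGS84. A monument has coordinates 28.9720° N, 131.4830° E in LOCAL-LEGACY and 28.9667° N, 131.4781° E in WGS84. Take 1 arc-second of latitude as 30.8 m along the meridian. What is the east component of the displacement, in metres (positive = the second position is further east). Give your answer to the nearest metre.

Δφ = 28.9667° − 28.9720° = -0.0053°; Δλ = 131.4781° − 131.4830° = -0.0049°.
1° of latitude = 3600 × 30.80 = 110880 m.
ΔN = Δφ × 110880 = -587.7 m; ΔE = Δλ × 110880 × cos(28.9720°) = -0.0049 × 110880 × 0.874857 = -475.3 m.

ΔE = -475 m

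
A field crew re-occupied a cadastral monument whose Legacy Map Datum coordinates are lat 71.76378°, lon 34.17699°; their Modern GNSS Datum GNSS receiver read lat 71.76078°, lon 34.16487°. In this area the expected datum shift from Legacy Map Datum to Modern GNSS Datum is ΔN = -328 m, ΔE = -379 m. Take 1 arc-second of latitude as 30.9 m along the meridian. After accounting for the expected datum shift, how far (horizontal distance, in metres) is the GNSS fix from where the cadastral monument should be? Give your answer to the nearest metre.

Observed coordinate differences: Δφ = -0.00300°, Δλ = -0.01212°.
Converting to metres (1° lat = 111240 m, cos φ = 0.312935): observed ΔN = -333.7 m, observed ΔE = -421.9 m.
Subtracting the expected shift leaves a residual of -333.7 − (-328) = -5.7 m north and -421.9 − (-379) = -42.9 m east.
Residual distance = √((-5.7)² + (-42.9)²) = 43.3 m.

43 m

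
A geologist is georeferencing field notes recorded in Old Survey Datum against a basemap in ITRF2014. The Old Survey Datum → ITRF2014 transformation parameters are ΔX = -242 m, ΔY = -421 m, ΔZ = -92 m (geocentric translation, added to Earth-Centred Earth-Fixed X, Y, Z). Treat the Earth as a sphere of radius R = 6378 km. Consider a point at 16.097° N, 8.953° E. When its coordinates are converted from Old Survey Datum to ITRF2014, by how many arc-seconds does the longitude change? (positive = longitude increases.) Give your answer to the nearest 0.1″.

sin φ = 0.277264, cos φ = 0.960794, sin λ = 0.155624, cos λ = 0.987816.
East component: ΔE = −sin λ·ΔX + cos λ·ΔY = −(0.155624)(-242) + (0.987816)(-421) = -378.21 m.
1° of latitude spans πR/180 = 111317 m; at latitude φ, 1° of longitude spans that × cos φ = 106952.8 m, so Δλ = -378.21 / 106952.8 × 3600 = -12.730″.

Δλ = -12.7″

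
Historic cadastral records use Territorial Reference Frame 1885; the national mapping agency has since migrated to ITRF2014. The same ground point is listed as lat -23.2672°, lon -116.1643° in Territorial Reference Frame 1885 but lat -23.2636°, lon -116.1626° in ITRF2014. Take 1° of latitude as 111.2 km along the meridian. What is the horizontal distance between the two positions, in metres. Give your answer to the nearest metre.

436 m

Δφ = -23.2636° − -23.2672° = +0.0036°; Δλ = -116.1626° − -116.1643° = +0.0017°.
ΔN = Δφ × 111200 = 400.3 m; ΔE = Δλ × 111200 × cos(-23.2672°) = +0.0017 × 111200 × 0.918673 = 173.7 m.
Distance = √(ΔE² + ΔN²) = √(173.7² + 400.3²) = 436.4 m.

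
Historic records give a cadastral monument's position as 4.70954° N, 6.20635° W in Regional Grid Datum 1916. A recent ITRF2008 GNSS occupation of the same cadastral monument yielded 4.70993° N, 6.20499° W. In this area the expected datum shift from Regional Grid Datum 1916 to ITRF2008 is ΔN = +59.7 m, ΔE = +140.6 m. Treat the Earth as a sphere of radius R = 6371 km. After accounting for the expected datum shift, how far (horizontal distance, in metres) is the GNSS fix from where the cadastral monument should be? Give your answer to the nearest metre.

Observed coordinate differences: Δφ = +0.00039°, Δλ = +0.00136°.
Converting to metres (1° lat = 111195 m, cos φ = 0.996624): observed ΔN = 43.4 m, observed ΔE = 150.7 m.
Subtracting the expected shift leaves a residual of 43.4 − (59.7) = -16.3 m north and 150.7 − (140.6) = 10.1 m east.
Residual distance = √((-16.3)² + 10.1²) = 19.2 m.

19 m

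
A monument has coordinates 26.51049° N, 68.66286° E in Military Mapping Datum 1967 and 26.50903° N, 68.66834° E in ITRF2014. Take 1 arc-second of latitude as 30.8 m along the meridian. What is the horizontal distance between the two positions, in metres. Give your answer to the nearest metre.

567 m

Δφ = 26.50903° − 26.51049° = -0.00146°; Δλ = 68.66834° − 68.66286° = +0.00548°.
1° of latitude = 3600 × 30.80 = 110880 m.
ΔN = Δφ × 110880 = -161.9 m; ΔE = Δλ × 110880 × cos(26.51049°) = +0.00548 × 110880 × 0.894853 = 543.7 m.
Distance = √(ΔE² + ΔN²) = √(543.7² + (-161.9)²) = 567.3 m.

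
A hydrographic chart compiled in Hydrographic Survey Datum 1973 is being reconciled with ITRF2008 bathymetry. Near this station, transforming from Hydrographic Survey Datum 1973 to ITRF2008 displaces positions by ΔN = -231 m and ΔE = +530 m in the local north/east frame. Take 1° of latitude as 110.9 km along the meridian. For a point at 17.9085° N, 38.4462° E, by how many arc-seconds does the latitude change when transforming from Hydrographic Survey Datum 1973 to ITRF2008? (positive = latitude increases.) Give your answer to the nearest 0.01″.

Δφ = -7.50″

1° of latitude = 110.9 km, so Δφ = -231.0 / 110900 = -0.0020830° = -7.499″.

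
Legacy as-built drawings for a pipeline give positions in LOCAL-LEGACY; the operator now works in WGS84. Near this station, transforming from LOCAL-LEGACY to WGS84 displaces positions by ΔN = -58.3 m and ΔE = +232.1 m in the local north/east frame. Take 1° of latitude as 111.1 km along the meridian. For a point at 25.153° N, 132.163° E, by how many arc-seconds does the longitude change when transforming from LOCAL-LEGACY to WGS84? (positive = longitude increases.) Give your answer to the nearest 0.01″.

At latitude 25.153°, cos φ = 0.905176.
1° of longitude at this latitude = 111.1 × cos φ = 100.57 km, so Δλ = 232.1 / 100565.1 = 0.0023080° = 8.309″.

Δλ = 8.31″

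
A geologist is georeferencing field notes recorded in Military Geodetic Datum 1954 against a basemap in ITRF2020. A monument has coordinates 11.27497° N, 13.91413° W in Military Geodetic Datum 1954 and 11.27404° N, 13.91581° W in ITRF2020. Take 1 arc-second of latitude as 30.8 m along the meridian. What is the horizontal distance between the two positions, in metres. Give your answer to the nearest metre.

Δφ = 11.27404° − 11.27497° = -0.00093°; Δλ = -13.91581° − -13.91413° = -0.00168°.
1° of latitude = 3600 × 30.80 = 110880 m.
ΔN = Δφ × 110880 = -103.1 m; ΔE = Δλ × 110880 × cos(11.27497°) = -0.00168 × 110880 × 0.980700 = -182.7 m.
Distance = √(ΔE² + ΔN²) = √((-182.7)² + (-103.1)²) = 209.8 m.

210 m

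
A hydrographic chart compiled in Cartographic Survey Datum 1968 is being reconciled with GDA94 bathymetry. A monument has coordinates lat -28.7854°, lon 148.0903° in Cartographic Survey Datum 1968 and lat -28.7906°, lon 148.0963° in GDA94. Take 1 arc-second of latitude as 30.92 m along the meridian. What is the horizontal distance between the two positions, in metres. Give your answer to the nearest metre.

823 m

Δφ = -28.7906° − -28.7854° = -0.0052°; Δλ = 148.0963° − 148.0903° = +0.0060°.
1° of latitude = 3600 × 30.92 = 111312 m.
ΔN = Δφ × 111312 = -578.8 m; ΔE = Δλ × 111312 × cos(-28.7854°) = +0.0060 × 111312 × 0.876429 = 585.3 m.
Distance = √(ΔE² + ΔN²) = √(585.3² + (-578.8)²) = 823.2 m.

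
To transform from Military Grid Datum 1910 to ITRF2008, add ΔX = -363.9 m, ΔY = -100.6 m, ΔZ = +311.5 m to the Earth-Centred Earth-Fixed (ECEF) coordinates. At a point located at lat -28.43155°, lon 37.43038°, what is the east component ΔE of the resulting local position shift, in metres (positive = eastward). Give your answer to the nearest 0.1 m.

The local east axis at (φ, λ) is (−sin λ, cos λ, 0), so ΔE = −sin(37.43038°)·(-363.9) + cos(37.43038°)·(-100.6) = 141.29 m.

ΔE = 141.3 m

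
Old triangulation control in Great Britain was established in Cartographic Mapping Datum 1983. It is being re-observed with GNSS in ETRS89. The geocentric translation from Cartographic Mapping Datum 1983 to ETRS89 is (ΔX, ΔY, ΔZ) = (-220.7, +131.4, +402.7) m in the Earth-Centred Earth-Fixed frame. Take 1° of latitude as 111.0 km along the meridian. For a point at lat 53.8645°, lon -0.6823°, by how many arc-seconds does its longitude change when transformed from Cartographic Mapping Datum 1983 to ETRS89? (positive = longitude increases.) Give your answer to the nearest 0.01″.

Δλ = 7.08″

sin φ = 0.807625, cos φ = 0.589697, sin λ = -0.011908, cos λ = 0.999929.
East component: ΔE = −sin λ·ΔX + cos λ·ΔY = −(-0.011908)(-220.7) + (0.999929)(131.4) = 128.76 m.
1° of latitude spans 111000 m; at latitude φ, 1° of longitude spans that × cos φ = 65456.4 m, so Δλ = 128.76 / 65456.4 × 3600 = 7.082″.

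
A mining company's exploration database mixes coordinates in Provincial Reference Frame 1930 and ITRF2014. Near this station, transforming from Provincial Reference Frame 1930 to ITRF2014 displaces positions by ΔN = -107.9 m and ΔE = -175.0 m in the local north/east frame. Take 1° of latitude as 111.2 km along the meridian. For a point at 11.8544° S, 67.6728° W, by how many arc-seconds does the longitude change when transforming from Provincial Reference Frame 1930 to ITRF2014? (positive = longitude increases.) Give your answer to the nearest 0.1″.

At latitude -11.8544°, cos φ = 0.978673.
1° of longitude at this latitude = 111.2 × cos φ = 108.83 km, so Δλ = -175.0 / 108828.4 = -0.0016080° = -5.789″.

Δλ = -5.8″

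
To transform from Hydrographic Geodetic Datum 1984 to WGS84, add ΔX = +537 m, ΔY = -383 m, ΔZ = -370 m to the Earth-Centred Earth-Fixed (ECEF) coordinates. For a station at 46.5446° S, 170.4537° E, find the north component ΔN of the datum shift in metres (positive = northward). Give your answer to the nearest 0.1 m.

At φ = -46.5446°, λ = 170.4537°: sin φ = -0.725910, cos φ = 0.687790, sin λ = 0.165845, cos λ = -0.986152.
ΔN = −sin φ cos λ·ΔX − sin φ sin λ·ΔY + cos φ·ΔZ = −(-0.725910)(-0.986152)(537) − (-0.725910)(0.165845)(-383) + (0.687790)(-370) = -685.01 m.

ΔN = -685.0 m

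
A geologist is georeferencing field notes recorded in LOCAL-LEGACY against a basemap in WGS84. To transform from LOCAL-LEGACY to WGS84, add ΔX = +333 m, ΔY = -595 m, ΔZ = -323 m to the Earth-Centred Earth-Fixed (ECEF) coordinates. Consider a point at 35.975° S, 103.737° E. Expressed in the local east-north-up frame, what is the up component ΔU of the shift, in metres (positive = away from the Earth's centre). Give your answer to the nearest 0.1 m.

ΔU = -342.0 m

At φ = -35.975°, λ = 103.737°: sin φ = -0.587432, cos φ = 0.809273, sin λ = 0.971396, cos λ = -0.237465.
ΔU = cos φ cos λ·ΔX + cos φ sin λ·ΔY + sin φ·ΔZ = (0.809273)(-0.237465)(333) + (0.809273)(0.971396)(-595) + (-0.587432)(-323) = -342.00 m.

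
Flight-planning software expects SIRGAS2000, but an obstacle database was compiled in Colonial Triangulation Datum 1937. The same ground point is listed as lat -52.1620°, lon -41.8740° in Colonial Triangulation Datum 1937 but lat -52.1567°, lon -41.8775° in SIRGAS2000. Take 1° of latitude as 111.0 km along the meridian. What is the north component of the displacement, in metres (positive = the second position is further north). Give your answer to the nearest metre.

Δφ = -52.1567° − -52.1620° = +0.0053°; Δλ = -41.8775° − -41.8740° = -0.0035°.
ΔN = Δφ × 111000 = 588.3 m; ΔE = Δλ × 111000 × cos(-52.1620°) = -0.0035 × 111000 × 0.613431 = -238.3 m.

ΔN = 588 m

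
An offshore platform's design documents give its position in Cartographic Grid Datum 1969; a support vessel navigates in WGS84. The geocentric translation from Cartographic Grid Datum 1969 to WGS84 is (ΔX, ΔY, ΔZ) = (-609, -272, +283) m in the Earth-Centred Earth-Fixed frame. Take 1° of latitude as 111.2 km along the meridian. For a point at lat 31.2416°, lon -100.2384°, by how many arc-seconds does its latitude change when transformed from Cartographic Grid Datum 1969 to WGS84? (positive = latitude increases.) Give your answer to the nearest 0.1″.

Δφ = 1.5″

sin φ = 0.518648, cos φ = 0.854988, sin λ = -0.984077, cos λ = -0.177744.
North component: ΔN = −sin φ cos λ·ΔX − sin φ sin λ·ΔY + cos φ·ΔZ = −(0.518648)(-0.177744)(-609) − (0.518648)(-0.984077)(-272) + (0.854988)(283) = 46.99 m.
1° of latitude spans 111200 m, so Δφ = 46.99 / 111200 × 3600 = 1.521″.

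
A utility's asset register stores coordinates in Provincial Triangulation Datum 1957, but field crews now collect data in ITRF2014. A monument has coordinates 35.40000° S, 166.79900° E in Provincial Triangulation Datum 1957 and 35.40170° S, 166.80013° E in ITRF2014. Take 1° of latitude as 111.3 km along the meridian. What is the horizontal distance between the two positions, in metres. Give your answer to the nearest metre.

Δφ = -35.40170° − -35.40000° = -0.00170°; Δλ = 166.80013° − 166.79900° = +0.00113°.
ΔN = Δφ × 111300 = -189.2 m; ΔE = Δλ × 111300 × cos(-35.40000°) = +0.00113 × 111300 × 0.815128 = 102.5 m.
Distance = √(ΔE² + ΔN²) = √(102.5² + (-189.2)²) = 215.2 m.

215 m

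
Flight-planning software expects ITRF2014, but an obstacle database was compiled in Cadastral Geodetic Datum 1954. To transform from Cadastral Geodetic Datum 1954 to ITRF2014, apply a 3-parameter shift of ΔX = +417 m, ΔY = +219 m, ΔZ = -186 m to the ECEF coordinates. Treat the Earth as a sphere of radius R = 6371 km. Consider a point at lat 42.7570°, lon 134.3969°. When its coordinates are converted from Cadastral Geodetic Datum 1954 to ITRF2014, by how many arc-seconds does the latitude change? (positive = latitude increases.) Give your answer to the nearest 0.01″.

sin φ = 0.678890, cos φ = 0.734240, sin λ = 0.714511, cos λ = -0.699625.
North component: ΔN = −sin φ cos λ·ΔX − sin φ sin λ·ΔY + cos φ·ΔZ = −(0.678890)(-0.699625)(417) − (0.678890)(0.714511)(219) + (0.734240)(-186) = -44.74 m.
1° of latitude spans πR/180 = 111195 m, so Δφ = -44.74 / 111195 × 3600 = -1.448″.

Δφ = -1.45″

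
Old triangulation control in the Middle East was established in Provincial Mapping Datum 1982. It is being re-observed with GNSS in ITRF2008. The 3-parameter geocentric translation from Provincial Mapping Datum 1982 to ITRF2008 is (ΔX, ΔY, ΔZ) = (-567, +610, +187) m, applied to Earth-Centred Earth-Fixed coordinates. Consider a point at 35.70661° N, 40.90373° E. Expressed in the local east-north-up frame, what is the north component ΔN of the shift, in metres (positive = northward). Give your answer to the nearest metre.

The local north axis is (−sin φ cos λ, −sin φ sin λ, cos φ), giving ΔN = 250.114 − 233.117 + 151.847 = 168.84 m.

ΔN = 169 m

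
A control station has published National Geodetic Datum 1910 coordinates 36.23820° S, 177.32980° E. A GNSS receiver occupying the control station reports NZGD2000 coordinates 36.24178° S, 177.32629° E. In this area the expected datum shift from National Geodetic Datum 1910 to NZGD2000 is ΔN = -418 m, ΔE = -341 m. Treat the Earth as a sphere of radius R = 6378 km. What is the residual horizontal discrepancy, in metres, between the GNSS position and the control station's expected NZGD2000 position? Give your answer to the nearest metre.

Observed coordinate differences: Δφ = -0.00358°, Δλ = -0.00351°.
Converting to metres (1° lat = 111317 m, cos φ = 0.806566): observed ΔN = -398.5 m, observed ΔE = -315.1 m.
Subtracting the expected shift leaves a residual of -398.5 − (-418) = 19.5 m north and -315.1 − (-341) = 25.9 m east.
Residual distance = √(19.5² + 25.9²) = 32.4 m.

32 m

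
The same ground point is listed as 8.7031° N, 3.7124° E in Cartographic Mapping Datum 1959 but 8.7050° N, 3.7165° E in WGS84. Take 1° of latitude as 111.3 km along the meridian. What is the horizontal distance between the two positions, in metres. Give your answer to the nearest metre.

498 m

Δφ = 8.7050° − 8.7031° = +0.0019°; Δλ = 3.7165° − 3.7124° = +0.0041°.
ΔN = Δφ × 111300 = 211.5 m; ΔE = Δλ × 111300 × cos(8.7031°) = +0.0041 × 111300 × 0.988486 = 451.1 m.
Distance = √(ΔE² + ΔN²) = √(451.1² + 211.5²) = 498.2 m.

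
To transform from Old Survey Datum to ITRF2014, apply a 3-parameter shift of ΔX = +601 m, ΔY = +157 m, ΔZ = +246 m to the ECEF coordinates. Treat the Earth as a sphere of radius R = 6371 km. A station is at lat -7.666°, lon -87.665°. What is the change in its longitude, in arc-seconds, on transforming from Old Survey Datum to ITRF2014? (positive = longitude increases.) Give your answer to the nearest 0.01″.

sin φ = -0.133398, cos φ = 0.991063, sin λ = -0.999170, cos λ = 0.040742.
East component: ΔE = −sin λ·ΔX + cos λ·ΔY = −(-0.999170)(601) + (0.040742)(157) = 606.90 m.
1° of latitude spans πR/180 = 111195 m; at latitude φ, 1° of longitude spans that × cos φ = 110201.1 m, so Δλ = 606.90 / 110201.1 × 3600 = 19.826″.

Δλ = 19.83″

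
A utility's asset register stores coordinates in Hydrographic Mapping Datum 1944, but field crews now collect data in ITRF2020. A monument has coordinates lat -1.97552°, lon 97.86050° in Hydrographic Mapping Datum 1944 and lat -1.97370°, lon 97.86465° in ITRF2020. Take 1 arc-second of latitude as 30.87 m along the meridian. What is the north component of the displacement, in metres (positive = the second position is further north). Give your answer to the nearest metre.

ΔN = 202 m

Δφ = -1.97370° − -1.97552° = +0.00182°; Δλ = 97.86465° − 97.86050° = +0.00415°.
1° of latitude = 3600 × 30.87 = 111132 m.
ΔN = Δφ × 111132 = 202.3 m; ΔE = Δλ × 111132 × cos(-1.97552°) = +0.00415 × 111132 × 0.999406 = 460.9 m.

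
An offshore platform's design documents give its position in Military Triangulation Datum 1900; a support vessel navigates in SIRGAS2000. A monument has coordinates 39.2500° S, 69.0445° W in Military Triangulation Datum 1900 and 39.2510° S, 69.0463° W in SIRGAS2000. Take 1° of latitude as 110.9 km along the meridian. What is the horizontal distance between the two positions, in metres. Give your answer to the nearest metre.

Δφ = -39.2510° − -39.2500° = -0.0010°; Δλ = -69.0463° − -69.0445° = -0.0018°.
ΔN = Δφ × 110900 = -110.9 m; ΔE = Δλ × 110900 × cos(-39.2500°) = -0.0018 × 110900 × 0.774393 = -154.6 m.
Distance = √(ΔE² + ΔN²) = √((-154.6)² + (-110.9)²) = 190.3 m.

190 m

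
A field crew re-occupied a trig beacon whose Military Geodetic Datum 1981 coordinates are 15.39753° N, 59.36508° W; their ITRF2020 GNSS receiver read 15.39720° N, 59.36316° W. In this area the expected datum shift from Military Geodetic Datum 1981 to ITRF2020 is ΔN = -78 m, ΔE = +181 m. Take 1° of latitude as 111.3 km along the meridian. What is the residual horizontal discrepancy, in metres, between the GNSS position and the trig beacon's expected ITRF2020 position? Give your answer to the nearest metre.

Observed coordinate differences: Δφ = -0.00033°, Δλ = +0.00192°.
Converting to metres (1° lat = 111300 m, cos φ = 0.964107): observed ΔN = -36.7 m, observed ΔE = 206.0 m.
Subtracting the expected shift leaves a residual of -36.7 − (-78) = 41.3 m north and 206.0 − (181) = 25.0 m east.
Residual distance = √(41.3² + 25.0²) = 48.3 m.

48 m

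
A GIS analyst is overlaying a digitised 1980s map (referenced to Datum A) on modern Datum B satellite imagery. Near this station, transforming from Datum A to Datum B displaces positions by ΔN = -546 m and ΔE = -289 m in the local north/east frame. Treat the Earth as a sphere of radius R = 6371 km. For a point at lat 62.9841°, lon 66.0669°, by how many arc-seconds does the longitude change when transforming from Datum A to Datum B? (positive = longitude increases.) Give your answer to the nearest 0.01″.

At latitude 62.9841°, cos φ = 0.454238.
One radian of longitude at latitude φ spans R cos φ, so Δλ = ΔE / (R cos φ) = -289.0 / (6371000 × 0.454238) = -9.9864e-05 rad = -20.598″.

Δλ = -20.60″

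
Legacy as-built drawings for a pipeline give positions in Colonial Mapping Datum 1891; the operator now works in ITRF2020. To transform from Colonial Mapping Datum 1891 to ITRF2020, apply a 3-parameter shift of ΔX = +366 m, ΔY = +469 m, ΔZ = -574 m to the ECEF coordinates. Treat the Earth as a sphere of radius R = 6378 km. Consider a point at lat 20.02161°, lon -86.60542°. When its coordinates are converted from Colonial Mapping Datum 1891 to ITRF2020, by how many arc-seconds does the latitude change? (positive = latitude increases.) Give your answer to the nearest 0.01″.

sin φ = 0.342375, cos φ = 0.939564, sin λ = -0.998245, cos λ = 0.059212.
North component: ΔN = −sin φ cos λ·ΔX − sin φ sin λ·ΔY + cos φ·ΔZ = −(0.342375)(0.059212)(366) − (0.342375)(-0.998245)(469) + (0.939564)(-574) = -386.44 m.
1° of latitude spans πR/180 = 111317 m, so Δφ = -386.44 / 111317 × 3600 = -12.497″.

Δφ = -12.50″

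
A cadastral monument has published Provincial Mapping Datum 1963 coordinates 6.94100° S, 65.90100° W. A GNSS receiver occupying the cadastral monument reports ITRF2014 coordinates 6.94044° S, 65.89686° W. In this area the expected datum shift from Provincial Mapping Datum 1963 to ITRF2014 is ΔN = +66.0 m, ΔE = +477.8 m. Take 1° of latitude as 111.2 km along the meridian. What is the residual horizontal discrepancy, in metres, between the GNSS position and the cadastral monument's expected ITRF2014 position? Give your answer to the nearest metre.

21 m

Observed coordinate differences: Δφ = +0.00056°, Δλ = +0.00414°.
Converting to metres (1° lat = 111200 m, cos φ = 0.992671): observed ΔN = 62.3 m, observed ΔE = 457.0 m.
Subtracting the expected shift leaves a residual of 62.3 − (66.0) = -3.7 m north and 457.0 − (477.8) = -20.8 m east.
Residual distance = √((-3.7)² + (-20.8)²) = 21.1 m.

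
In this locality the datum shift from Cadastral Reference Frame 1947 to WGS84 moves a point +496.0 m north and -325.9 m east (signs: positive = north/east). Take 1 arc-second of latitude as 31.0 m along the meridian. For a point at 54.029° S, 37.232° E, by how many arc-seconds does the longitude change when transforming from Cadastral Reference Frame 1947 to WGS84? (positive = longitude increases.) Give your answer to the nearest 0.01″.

At latitude -54.029°, cos φ = 0.587376.
1″ of longitude at this latitude = 31.00 × cos φ = 18.2086 m, so Δλ = -325.9 / 18.2086 = -17.898″.

Δλ = -17.90″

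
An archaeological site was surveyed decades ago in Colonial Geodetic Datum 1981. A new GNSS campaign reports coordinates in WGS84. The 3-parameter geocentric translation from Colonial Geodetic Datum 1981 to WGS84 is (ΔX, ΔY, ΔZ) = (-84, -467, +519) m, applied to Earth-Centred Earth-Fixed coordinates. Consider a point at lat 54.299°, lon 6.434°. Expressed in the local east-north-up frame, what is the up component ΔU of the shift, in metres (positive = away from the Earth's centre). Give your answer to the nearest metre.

ΔU = 342 m

The local up (radial) axis is (cos φ cos λ, cos φ sin λ, sin φ), giving ΔU = -48.710 − 30.538 + 421.466 = 342.22 m.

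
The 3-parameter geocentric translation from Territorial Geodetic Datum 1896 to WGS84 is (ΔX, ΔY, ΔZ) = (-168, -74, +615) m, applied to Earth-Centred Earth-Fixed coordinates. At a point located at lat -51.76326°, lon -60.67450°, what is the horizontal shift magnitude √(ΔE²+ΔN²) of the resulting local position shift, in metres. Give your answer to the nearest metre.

410 m

At φ = -51.76326°, λ = -60.67450°: sin φ = -0.785460, cos φ = 0.618912, sin λ = -0.871851, cos λ = 0.489771.
ΔE = −sin λ·ΔX + cos λ·ΔY = −(-0.871851)·(-168) + (0.489771)·(-74) = -182.71 m.
ΔN = −sin φ cos λ·ΔX − sin φ sin λ·ΔY + cos φ·ΔZ = −(-0.785460)(0.489771)(-168) − (-0.785460)(-0.871851)(-74) + (0.618912)(615) = 366.68 m.
Horizontal magnitude = √(ΔE² + ΔN²) = √((-182.71)² + 366.68²) = 409.68 m.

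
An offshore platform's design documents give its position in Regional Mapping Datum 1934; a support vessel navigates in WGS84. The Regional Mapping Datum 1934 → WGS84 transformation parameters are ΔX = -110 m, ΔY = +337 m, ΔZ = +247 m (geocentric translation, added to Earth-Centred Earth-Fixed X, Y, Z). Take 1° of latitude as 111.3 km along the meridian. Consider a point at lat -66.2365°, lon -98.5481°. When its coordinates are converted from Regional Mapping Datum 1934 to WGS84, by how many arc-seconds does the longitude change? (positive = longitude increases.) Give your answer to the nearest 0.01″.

sin φ = -0.915217, cos φ = 0.402962, sin λ = -0.988891, cos λ = -0.148640.
East component: ΔE = −sin λ·ΔX + cos λ·ΔY = −(-0.988891)(-110) + (-0.148640)(337) = -158.87 m.
1° of latitude spans 111300 m; at latitude φ, 1° of longitude spans that × cos φ = 44849.7 m, so Δλ = -158.87 / 44849.7 × 3600 = -12.752″.

Δλ = -12.75″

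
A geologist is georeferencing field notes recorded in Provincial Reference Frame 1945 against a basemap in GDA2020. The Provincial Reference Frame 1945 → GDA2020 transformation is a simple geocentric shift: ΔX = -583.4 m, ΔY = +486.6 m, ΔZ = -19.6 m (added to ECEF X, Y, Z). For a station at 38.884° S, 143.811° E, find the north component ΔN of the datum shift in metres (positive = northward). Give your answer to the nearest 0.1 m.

At φ = -38.884°, λ = 143.811°: sin φ = -0.627746, cos φ = 0.778418, sin λ = 0.590451, cos λ = -0.807074.
ΔN = −sin φ cos λ·ΔX − sin φ sin λ·ΔY + cos φ·ΔZ = −(-0.627746)(-0.807074)(-583.4) − (-0.627746)(0.590451)(486.6) + (0.778418)(-19.6) = 460.67 m.

ΔN = 460.7 m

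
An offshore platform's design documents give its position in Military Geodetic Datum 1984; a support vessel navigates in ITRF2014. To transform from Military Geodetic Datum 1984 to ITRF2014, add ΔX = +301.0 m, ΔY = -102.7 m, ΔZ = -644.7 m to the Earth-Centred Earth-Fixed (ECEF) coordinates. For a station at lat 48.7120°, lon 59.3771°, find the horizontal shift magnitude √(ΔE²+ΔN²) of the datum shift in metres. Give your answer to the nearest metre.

At φ = 48.7120°, λ = 59.3771°: sin φ = 0.751402, cos φ = 0.659844, sin λ = 0.860539, cos λ = 0.509385.
ΔE = −sin λ·ΔX + cos λ·ΔY = −(0.860539)·(301.0) + (0.509385)·(-102.7) = -311.34 m.
ΔN = −sin φ cos λ·ΔX − sin φ sin λ·ΔY + cos φ·ΔZ = −(0.751402)(0.509385)(301.0) − (0.751402)(0.860539)(-102.7) + (0.659844)(-644.7) = -474.20 m.
Horizontal magnitude = √(ΔE² + ΔN²) = √((-311.34)² + (-474.20)²) = 567.27 m.

567 m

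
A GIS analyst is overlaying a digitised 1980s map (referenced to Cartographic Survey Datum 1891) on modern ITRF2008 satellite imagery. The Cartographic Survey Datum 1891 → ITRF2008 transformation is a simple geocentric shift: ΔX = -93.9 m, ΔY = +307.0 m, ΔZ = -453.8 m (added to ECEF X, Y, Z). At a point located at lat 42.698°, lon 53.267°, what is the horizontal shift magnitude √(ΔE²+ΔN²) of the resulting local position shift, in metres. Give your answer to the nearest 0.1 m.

The local east axis at (φ, λ) is (−sin λ, cos λ, 0), so ΔE = −sin(53.267°)·(-93.9) + cos(53.267°)·307.0 = 258.87 m.
The local north axis is (−sin φ cos λ, −sin φ sin λ, cos φ), giving ΔN = 38.084 − 166.848 − 333.515 = -462.28 m.
Horizontal magnitude = √(ΔE² + ΔN²) = √(258.87² + (-462.28)²) = 529.82 m.

529.8 m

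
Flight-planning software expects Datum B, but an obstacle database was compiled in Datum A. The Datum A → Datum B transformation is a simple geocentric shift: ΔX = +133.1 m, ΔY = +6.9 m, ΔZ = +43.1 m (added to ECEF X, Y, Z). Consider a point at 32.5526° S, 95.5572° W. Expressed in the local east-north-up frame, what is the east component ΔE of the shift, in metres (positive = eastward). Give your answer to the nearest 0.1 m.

At φ = -32.5526°, λ = -95.5572°: sin φ = -0.538074, cos φ = 0.842898, sin λ = -0.995300, cos λ = -0.096839.
ΔE = −sin λ·ΔX + cos λ·ΔY = −(-0.995300)·(133.1) + (-0.096839)·(6.9) = 131.81 m.

ΔE = 131.8 m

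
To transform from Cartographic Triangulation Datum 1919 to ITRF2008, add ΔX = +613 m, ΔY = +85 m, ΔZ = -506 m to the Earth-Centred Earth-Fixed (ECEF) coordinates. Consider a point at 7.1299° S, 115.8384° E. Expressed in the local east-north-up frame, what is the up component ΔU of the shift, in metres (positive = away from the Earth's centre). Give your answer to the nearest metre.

At φ = -7.1299°, λ = 115.8384°: sin φ = -0.124119, cos φ = 0.992267, sin λ = 0.900027, cos λ = -0.435834.
ΔU = cos φ cos λ·ΔX + cos φ sin λ·ΔY + sin φ·ΔZ = (0.992267)(-0.435834)(613) + (0.992267)(0.900027)(85) + (-0.124119)(-506) = -126.39 m.

ΔU = -126 m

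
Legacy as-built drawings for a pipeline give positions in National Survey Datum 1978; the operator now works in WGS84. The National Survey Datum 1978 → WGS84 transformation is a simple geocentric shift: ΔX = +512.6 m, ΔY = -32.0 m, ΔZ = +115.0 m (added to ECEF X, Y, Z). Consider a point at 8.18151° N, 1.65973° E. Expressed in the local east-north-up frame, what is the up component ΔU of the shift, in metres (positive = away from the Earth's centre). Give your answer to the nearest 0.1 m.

At φ = 8.18151°, λ = 1.65973°: sin φ = 0.142310, cos φ = 0.989822, sin λ = 0.028964, cos λ = 0.999580.
ΔU = cos φ cos λ·ΔX + cos φ sin λ·ΔY + sin φ·ΔZ = (0.989822)(0.999580)(512.6) + (0.989822)(0.028964)(-32.0) + (0.142310)(115.0) = 522.62 m.

ΔU = 522.6 m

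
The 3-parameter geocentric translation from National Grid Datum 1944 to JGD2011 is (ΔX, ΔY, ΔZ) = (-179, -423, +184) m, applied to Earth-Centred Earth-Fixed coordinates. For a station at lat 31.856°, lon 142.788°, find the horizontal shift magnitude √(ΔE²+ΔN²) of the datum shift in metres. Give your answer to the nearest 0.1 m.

The local east axis at (φ, λ) is (−sin λ, cos λ, 0), so ΔE = −sin(142.788°)·(-179) + cos(142.788°)·(-423) = 445.13 m.
The local north axis is (−sin φ cos λ, −sin φ sin λ, cos φ), giving ΔN = -75.239 + 135.016 + 156.285 = 216.06 m.
Horizontal magnitude = √(ΔE² + ΔN²) = √(445.13² + 216.06²) = 494.80 m.

494.8 m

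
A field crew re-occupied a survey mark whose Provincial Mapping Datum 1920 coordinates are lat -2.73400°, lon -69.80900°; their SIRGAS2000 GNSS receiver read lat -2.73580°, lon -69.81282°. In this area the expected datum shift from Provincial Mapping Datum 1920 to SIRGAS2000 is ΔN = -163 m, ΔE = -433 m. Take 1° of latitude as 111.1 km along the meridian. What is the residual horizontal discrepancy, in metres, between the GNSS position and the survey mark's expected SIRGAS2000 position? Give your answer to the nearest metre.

38 m

Observed coordinate differences: Δφ = -0.00180°, Δλ = -0.00382°.
Converting to metres (1° lat = 111100 m, cos φ = 0.998862): observed ΔN = -200.0 m, observed ΔE = -423.9 m.
Subtracting the expected shift leaves a residual of -200.0 − (-163) = -37.0 m north and -423.9 − (-433) = 9.1 m east.
Residual distance = √((-37.0)² + 9.1²) = 38.1 m.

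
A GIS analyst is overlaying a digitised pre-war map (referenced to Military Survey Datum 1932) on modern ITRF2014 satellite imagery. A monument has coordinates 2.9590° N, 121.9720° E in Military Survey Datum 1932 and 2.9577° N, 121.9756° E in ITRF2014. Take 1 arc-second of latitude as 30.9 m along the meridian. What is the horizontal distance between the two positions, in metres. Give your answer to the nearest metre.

425 m

Δφ = 2.9577° − 2.9590° = -0.0013°; Δλ = 121.9756° − 121.9720° = +0.0036°.
1° of latitude = 3600 × 30.90 = 111240 m.
ΔN = Δφ × 111240 = -144.6 m; ΔE = Δλ × 111240 × cos(2.9590°) = +0.0036 × 111240 × 0.998667 = 399.9 m.
Distance = √(ΔE² + ΔN²) = √(399.9² + (-144.6)²) = 425.3 m.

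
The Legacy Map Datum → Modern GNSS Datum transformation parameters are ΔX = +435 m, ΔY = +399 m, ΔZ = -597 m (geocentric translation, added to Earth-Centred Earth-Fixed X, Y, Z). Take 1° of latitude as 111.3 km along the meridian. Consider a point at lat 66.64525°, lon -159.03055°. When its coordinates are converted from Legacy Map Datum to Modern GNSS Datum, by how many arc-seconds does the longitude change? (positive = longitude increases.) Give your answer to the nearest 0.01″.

Δλ = -17.70″

sin φ = 0.918068, cos φ = 0.396423, sin λ = -0.357870, cos λ = -0.933771.
East component: ΔE = −sin λ·ΔX + cos λ·ΔY = −(-0.357870)(435) + (-0.933771)(399) = -216.90 m.
1° of latitude spans 111300 m; at latitude φ, 1° of longitude spans that × cos φ = 44121.9 m, so Δλ = -216.90 / 44121.9 × 3600 = -17.697″.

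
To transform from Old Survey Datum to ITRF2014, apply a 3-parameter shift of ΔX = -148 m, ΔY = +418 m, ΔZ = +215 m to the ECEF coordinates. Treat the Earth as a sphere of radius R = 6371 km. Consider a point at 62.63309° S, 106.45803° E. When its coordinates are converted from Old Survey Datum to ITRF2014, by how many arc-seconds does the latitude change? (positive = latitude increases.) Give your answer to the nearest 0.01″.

sin φ = -0.888081, cos φ = 0.459687, sin λ = 0.959028, cos λ = -0.283313.
North component: ΔN = −sin φ cos λ·ΔX − sin φ sin λ·ΔY + cos φ·ΔZ = −(-0.888081)(-0.283313)(-148) − (-0.888081)(0.959028)(418) + (0.459687)(215) = 492.08 m.
1° of latitude spans πR/180 = 111195 m, so Δφ = 492.08 / 111195 × 3600 = 15.931″.

Δφ = 15.93″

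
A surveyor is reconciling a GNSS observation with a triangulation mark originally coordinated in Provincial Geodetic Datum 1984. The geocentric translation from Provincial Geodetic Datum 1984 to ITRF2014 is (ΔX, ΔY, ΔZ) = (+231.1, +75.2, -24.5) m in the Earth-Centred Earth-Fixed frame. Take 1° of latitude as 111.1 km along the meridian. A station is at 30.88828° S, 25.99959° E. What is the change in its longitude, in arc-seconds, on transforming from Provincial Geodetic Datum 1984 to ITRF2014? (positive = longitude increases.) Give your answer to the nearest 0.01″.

sin φ = -0.513366, cos φ = 0.858170, sin λ = 0.438365, cos λ = 0.898797.
East component: ΔE = −sin λ·ΔX + cos λ·ΔY = −(0.438365)(231.1) + (0.898797)(75.2) = -33.72 m.
1° of latitude spans 111100 m; at latitude φ, 1° of longitude spans that × cos φ = 95342.7 m, so Δλ = -33.72 / 95342.7 × 3600 = -1.273″.

Δλ = -1.27″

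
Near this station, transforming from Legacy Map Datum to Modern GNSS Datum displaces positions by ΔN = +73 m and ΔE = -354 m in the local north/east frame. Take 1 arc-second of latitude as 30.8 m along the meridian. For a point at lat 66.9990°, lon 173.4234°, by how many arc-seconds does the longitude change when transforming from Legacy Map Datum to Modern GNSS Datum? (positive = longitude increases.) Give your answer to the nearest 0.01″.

At latitude 66.9990°, cos φ = 0.390747.
1″ of longitude at this latitude = 30.80 × cos φ = 12.0350 m, so Δλ = -354.0 / 12.0350 = -29.414″.

Δλ = -29.41″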